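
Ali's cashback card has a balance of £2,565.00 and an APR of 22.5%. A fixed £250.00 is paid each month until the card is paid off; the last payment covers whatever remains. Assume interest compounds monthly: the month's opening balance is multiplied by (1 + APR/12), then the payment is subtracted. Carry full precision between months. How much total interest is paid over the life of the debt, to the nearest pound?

Monthly rate r = 22.5%/12 = 1.875% = 0.01875.
Payoff takes n = ⌈−ln(1 − rB₀/P)/ln(1+r)⌉ = ⌈11.502⌉ = 12 payments; the last is £125.97.
Total paid = 11·£250.00 + £125.97 = £2,875.97.
Total interest = total paid − principal = £2,875.97 − £2,565.00 = £310.97.

£311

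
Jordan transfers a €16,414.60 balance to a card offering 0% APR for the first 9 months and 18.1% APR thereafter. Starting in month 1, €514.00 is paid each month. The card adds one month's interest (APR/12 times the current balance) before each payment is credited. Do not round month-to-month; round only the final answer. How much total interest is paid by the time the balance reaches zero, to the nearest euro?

Promo months 1–9 at r₀ = 0%/12 = 0; months 10+ at r₁ = 18.1%/12 = 0.0150833.
After month 9 (no interest yet): B = €16,414.60 − 9·€514.00 = €11,788.60.
Then at r₁ with €514.00/mo: n₂ = −ln(1 − r₁·B/P)/ln(1+r₁) ≈ 28.36 → 29 more payments.
Total paid = 37·€514.00 + €185.29 = €19,203.29; interest = €19,203.29 − €16,414.60 = €2,788.69.

€2,789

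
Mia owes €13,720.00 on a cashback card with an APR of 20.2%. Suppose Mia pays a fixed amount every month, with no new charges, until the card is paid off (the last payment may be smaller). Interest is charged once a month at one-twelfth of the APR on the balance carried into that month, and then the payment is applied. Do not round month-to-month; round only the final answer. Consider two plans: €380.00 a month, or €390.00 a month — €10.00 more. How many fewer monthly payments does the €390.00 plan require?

3 fewer payments

Monthly rate r = 20.2%/12 = 1.68333% = 0.0168333.
At €380.00/mo: n = ⌈−ln(1 − rB₀/P)/ln(1+r)⌉ = 57 payments (last €25.04); total interest = total paid − €13,720.00 = €7,585.04.
At €390.00/mo: 54 payments (last €285.86); total interest €7,235.86.
Payments saved = 57 − 54 = 3.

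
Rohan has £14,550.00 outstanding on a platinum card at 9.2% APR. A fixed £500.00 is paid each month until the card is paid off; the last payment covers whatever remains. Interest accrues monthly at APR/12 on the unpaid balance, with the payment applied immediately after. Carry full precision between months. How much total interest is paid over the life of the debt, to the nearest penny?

£1,976.84

Monthly rate r = 9.2%/12 = 0.766667% = 0.00766667.
Payoff takes n = ⌈−ln(1 − rB₀/P)/ln(1+r)⌉ = ⌈33.053⌉ = 34 payments; the last is £26.84.
Total paid = 33·£500.00 + £26.84 = £16,526.84.
Total interest = total paid − principal = £16,526.84 − £14,550.00 = £1,976.84.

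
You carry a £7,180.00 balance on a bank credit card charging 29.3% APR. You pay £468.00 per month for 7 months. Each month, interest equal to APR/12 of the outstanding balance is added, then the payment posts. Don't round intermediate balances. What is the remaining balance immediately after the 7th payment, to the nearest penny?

Monthly rate r = 29.3%/12 = 2.44167% = 0.0244167.
Each month: B ← B·(1+r) − £468.00.
Month 1: interest £175.31; balance after payment £6,887.31.
Month 2: interest £168.17; balance after payment £6,587.48.
Month 3: interest £160.84; balance after payment £6,280.32.
Month 4: interest £153.34; balance after payment £5,965.67.
Month 5: interest £145.66; balance after payment £5,643.33.
Month 6: interest £137.79; balance after payment £5,313.12.
Month 7: interest £129.73; balance after payment £4,974.85.

£4,974.85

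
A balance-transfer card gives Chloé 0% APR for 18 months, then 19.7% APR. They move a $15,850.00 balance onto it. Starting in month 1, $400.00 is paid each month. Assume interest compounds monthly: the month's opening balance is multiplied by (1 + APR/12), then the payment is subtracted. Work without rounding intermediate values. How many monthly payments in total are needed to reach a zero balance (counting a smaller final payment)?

45 months

Promo months 1–18 at r₀ = 0%/12 = 0; months 19+ at r₁ = 19.7%/12 = 0.0164167.
After month 18 (no interest yet): B = $15,850.00 − 18·$400.00 = $8,650.00.
Then at r₁ with $400.00/mo: n₂ = −ln(1 − r₁·B/P)/ln(1+r₁) ≈ 26.93 → 27 more payments.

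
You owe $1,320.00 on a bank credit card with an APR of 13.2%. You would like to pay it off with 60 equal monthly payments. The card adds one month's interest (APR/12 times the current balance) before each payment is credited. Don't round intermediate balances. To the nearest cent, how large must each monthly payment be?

$30.17

Monthly rate r = 13.2%/12 = 1.1% = 0.011.
Level-payment amortization: P = B₀·r / (1 − (1+r)^(−n)) = 1320.00·0.011 / (1 − 1.011^(−60)).
Denominator 1 − (1+r)^(−60) = 0.481282781.
P = 14.52 / 0.481282781 ≈ 30.17.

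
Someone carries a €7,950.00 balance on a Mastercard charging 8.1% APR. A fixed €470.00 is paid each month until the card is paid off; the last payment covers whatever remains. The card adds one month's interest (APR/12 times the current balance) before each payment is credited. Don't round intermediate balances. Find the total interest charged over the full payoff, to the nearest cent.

Monthly rate r = 8.1%/12 = 0.675% = 0.00675.
Payoff takes n = ⌈−ln(1 − rB₀/P)/ln(1+r)⌉ = ⌈18.022⌉ = 19 payments; the last is €10.14.
Total paid = 18·€470.00 + €10.14 = €8,470.14.
Total interest = total paid − principal = €8,470.14 − €7,950.00 = €520.14.

€520.14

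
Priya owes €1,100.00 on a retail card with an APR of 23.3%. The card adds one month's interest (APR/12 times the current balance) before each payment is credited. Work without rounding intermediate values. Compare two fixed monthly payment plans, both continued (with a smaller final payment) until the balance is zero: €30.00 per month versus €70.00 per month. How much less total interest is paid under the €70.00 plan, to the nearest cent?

Monthly rate r = 23.3%/12 = 1.94167% = 0.0194167.
At €30.00/mo: n = ⌈−ln(1 − rB₀/P)/ln(1+r)⌉ = 65 payments (last €21.66); total interest = total paid − €1,100.00 = €841.66.
At €70.00/mo: 19 payments (last €65.07); total interest €225.07.
Interest saved = €841.66 − €225.07 = €616.59.

€616.59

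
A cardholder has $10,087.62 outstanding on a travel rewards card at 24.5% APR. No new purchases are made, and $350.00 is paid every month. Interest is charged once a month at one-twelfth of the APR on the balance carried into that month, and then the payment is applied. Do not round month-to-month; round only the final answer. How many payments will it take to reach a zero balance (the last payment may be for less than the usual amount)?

44 payments

Monthly rate r = 24.5%/12 = 2.04167% = 0.0204167.
Recurrence: B ← B·(1+r) − $350.00.
Month 1: interest $205.96; balance after payment $9,943.58.
Month 2: interest $203.01; balance after payment $9,796.59.
Closed form: n = −ln(1 − rB₀/P)/ln(1+r) = −ln(0.41156)/ln(1.02042) ≈ 43.927, so the balance reaches zero during payment 44.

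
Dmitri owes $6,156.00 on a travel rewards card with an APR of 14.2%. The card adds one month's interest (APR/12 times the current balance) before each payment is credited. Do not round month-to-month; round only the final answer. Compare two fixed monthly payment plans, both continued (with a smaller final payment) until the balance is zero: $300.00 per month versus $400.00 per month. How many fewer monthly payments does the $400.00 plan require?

6 fewer payments

Monthly rate r = 14.2%/12 = 1.18333% = 0.0118333.
At $300.00/mo: n = ⌈−ln(1 − rB₀/P)/ln(1+r)⌉ = 24 payments (last $193.84); total interest = total paid − $6,156.00 = $937.84.
At $400.00/mo: 18 payments (last $35.82); total interest $679.82.
Payments saved = 24 − 18 = 6.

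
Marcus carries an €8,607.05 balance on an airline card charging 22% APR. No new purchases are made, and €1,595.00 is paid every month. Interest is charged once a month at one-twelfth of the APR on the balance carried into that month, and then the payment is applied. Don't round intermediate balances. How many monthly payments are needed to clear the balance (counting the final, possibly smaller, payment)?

Monthly rate r = 22%/12 = 1.83333% = 0.0183333.
Recurrence: B ← B·(1+r) − €1,595.00.
Month 1: interest €157.80; balance after payment €7,169.85.
Month 2: interest €131.45; balance after payment €5,706.29.
Month 3: interest €104.62; balance after payment €4,215.91.
Month 4: interest €77.29; balance after payment €2,698.20.
Month 5: interest €49.47; balance after payment €1,152.67.
Month 6: interest €21.13; balance after payment €0.00.

6 payments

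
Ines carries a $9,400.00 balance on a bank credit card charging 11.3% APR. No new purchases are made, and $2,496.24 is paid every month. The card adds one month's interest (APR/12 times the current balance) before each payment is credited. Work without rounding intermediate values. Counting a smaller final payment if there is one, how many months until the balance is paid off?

4 months

Monthly rate r = 11.3%/12 = 0.941667% = 0.00941667.
Recurrence: B ← B·(1+r) − $2,496.24.
Month 1: interest $88.52; balance after payment $6,992.28.
Month 2: interest $65.84; balance after payment $4,561.88.
Month 3: interest $42.96; balance after payment $2,108.60.
Month 4: interest $19.86; balance after payment $0.00.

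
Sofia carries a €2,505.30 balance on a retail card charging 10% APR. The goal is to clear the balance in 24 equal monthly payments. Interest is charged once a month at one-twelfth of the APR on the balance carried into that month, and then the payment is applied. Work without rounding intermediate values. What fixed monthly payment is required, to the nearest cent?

€115.61

Monthly rate r = 10%/12 = 0.833333% = 0.00833333.
Level-payment amortization: P = B₀·r / (1 − (1+r)^(−n)) = 2505.30·0.00833333 / (1 − 1.00833^(−24)).
Denominator 1 − (1+r)^(−24) = 0.180590457.
P = 20.8775 / 0.180590457 ≈ 115.61.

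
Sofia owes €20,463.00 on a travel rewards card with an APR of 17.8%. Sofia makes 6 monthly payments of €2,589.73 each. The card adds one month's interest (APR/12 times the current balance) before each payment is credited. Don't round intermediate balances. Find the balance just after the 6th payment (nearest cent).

€6,226.98

Monthly rate r = 17.8%/12 = 1.48333% = 0.0148333.
Each month: B ← B·(1+r) − €2,589.73.
Month 1: interest €303.53; balance after payment €18,176.80.
Month 2: interest €269.62; balance after payment €15,856.70.
Month 3: interest €235.21; balance after payment €13,502.17.
Month 4: interest €200.28; balance after payment €11,112.73.
Month 5: interest €164.84; balance after payment €8,687.84.
Month 6: interest €128.87; balance after payment €6,226.98.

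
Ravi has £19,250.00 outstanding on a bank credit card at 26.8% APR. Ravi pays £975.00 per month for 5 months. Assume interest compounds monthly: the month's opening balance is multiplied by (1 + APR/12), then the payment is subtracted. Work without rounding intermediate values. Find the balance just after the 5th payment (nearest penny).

£16,400.10

Monthly rate r = 26.8%/12 = 2.23333% = 0.0223333.
Each month: B ← B·(1+r) − £975.00.
Month 1: interest £429.92; balance after payment £18,704.92.
Month 2: interest £417.74; balance after payment £18,147.66.
Month 3: interest £405.30; balance after payment £17,577.96.
Month 4: interest £392.57; balance after payment £16,995.53.
Month 5: interest £379.57; balance after payment £16,400.10.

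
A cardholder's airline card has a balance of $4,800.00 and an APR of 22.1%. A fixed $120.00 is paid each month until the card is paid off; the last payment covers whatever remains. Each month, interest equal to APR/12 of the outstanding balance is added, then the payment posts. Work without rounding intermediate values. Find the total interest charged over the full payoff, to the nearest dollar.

Monthly rate r = 22.1%/12 = 1.84167% = 0.0184167.
Payoff takes n = ⌈−ln(1 − rB₀/P)/ln(1+r)⌉ = ⌈73.118⌉ = 74 payments; the last is $14.24.
Total paid = 73·$120.00 + $14.24 = $8,774.24.
Total interest = total paid − principal = $8,774.24 − $4,800.00 = $3,974.24.

$3,974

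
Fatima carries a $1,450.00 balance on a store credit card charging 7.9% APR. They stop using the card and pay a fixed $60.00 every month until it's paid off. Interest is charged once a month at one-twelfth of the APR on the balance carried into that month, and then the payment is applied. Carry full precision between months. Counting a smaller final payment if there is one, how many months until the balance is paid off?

27 months

Monthly rate r = 7.9%/12 = 0.658333% = 0.00658333.
Recurrence: B ← B·(1+r) − $60.00.
Month 1: interest $9.55; balance after payment $1,399.55.
Month 2: interest $9.21; balance after payment $1,348.76.
Closed form: n = −ln(1 − rB₀/P)/ln(1+r) = −ln(0.8409)/ln(1.00658) ≈ 26.407, so the balance reaches zero during payment 27.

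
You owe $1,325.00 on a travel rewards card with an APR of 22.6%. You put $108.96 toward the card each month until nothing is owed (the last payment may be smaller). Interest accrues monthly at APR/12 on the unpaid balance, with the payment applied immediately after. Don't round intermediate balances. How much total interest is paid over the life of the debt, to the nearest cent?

$193.96

Monthly rate r = 22.6%/12 = 1.88333% = 0.0188333.
Payoff takes n = ⌈−ln(1 − rB₀/P)/ln(1+r)⌉ = ⌈13.940⌉ = 14 payments; the last is $102.48.
Total paid = 13·$108.96 + $102.48 = $1,518.96.
Total interest = total paid − principal = $1,518.96 − $1,325.00 = $193.96.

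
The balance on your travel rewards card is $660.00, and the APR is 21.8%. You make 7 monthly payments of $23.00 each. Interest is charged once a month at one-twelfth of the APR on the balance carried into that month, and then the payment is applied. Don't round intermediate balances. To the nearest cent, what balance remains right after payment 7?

$578.60

Monthly rate r = 21.8%/12 = 1.81667% = 0.0181667.
Each month: B ← B·(1+r) − $23.00.
Month 1: interest $11.99; balance after payment $648.99.
Month 2: interest $11.79; balance after payment $637.78.
Month 3: interest $11.59; balance after payment $626.37.
Month 4: interest $11.38; balance after payment $614.75.
Month 5: interest $11.17; balance after payment $602.91.
Month 6: interest $10.95; balance after payment $590.87.
Month 7: interest $10.73; balance after payment $578.60.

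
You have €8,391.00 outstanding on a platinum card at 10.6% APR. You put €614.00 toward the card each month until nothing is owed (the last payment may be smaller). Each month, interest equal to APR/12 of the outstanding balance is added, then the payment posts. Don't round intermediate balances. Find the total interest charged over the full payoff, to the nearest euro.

€591

Monthly rate r = 10.6%/12 = 0.883333% = 0.00883333.
Payoff takes n = ⌈−ln(1 − rB₀/P)/ln(1+r)⌉ = ⌈14.628⌉ = 15 payments; the last is €386.38.
Total paid = 14·€614.00 + €386.38 = €8,982.38.
Total interest = total paid − principal = €8,982.38 − €8,391.00 = €591.38.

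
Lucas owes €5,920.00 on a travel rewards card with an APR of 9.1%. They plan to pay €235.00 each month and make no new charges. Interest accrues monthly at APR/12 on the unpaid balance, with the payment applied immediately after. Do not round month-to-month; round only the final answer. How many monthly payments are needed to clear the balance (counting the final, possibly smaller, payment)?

Monthly rate r = 9.1%/12 = 0.758333% = 0.00758333.
Recurrence: B ← B·(1+r) − €235.00.
Month 1: interest €44.89; balance after payment €5,729.89.
Month 2: interest €43.45; balance after payment €5,538.35.
Closed form: n = −ln(1 − rB₀/P)/ln(1+r) = −ln(0.80896)/ln(1.00758) ≈ 28.062, so the balance reaches zero during payment 29.

29 payments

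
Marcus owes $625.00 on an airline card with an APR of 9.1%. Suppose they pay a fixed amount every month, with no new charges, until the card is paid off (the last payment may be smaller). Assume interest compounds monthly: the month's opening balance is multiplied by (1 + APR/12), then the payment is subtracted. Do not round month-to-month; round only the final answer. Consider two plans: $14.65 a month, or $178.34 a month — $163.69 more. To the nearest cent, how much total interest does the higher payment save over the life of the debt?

Monthly rate r = 9.1%/12 = 0.758333% = 0.00758333.
At $14.65/mo: n = ⌈−ln(1 − rB₀/P)/ln(1+r)⌉ = 52 payments (last $10.80); total interest = total paid − $625.00 = $132.95.
At $178.34/mo: 4 payments (last $101.00); total interest $11.02.
Interest saved = $132.95 − $11.02 = $121.93.

$121.93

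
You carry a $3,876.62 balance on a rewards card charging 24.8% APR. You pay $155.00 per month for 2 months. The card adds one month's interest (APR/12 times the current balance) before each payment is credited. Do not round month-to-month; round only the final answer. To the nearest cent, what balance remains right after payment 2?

$3,725.31

Monthly rate r = 24.8%/12 = 2.06667% = 0.0206667.
Each month: B ← B·(1+r) − $155.00.
Month 1: interest $80.12; balance after payment $3,801.74.
Month 2: interest $78.57; balance after payment $3,725.31.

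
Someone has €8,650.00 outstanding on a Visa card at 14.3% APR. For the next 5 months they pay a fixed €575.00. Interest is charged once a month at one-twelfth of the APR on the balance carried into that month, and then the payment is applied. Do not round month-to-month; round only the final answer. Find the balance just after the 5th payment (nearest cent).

€6,233.48

Monthly rate r = 14.3%/12 = 1.19167% = 0.0119167.
Each month: B ← B·(1+r) − €575.00.
Month 1: interest €103.08; balance after payment €8,178.08.
Month 2: interest €97.46; balance after payment €7,700.53.
Month 3: interest €91.76; balance after payment €7,217.30.
Month 4: interest €86.01; balance after payment €6,728.31.
Month 5: interest €80.18; balance after payment €6,233.48.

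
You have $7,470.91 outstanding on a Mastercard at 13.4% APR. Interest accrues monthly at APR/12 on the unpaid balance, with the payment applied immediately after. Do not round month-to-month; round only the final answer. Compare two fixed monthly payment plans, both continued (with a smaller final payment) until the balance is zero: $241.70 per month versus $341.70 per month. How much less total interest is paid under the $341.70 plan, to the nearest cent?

Monthly rate r = 13.4%/12 = 1.11667% = 0.0111667.
At $241.70/mo: n = ⌈−ln(1 − rB₀/P)/ln(1+r)⌉ = 39 payments (last $30.24); total interest = total paid − $7,470.91 = $1,743.93.
At $341.70/mo: 26 payments (last $70.76); total interest $1,142.35.
Interest saved = $1,743.93 − $1,142.35 = $601.58.

$601.58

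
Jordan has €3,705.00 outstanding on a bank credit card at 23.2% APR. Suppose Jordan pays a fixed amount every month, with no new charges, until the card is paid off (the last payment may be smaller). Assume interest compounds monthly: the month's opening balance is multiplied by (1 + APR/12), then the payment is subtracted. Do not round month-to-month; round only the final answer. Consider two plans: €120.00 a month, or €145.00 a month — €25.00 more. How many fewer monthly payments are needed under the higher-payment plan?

12 fewer payments

Monthly rate r = 23.2%/12 = 1.93333% = 0.0193333.
At €120.00/mo: n = ⌈−ln(1 − rB₀/P)/ln(1+r)⌉ = 48 payments (last €54.29); total interest = total paid − €3,705.00 = €1,989.29.
At €145.00/mo: 36 payments (last €83.71); total interest €1,453.71.
Payments saved = 48 − 36 = 12.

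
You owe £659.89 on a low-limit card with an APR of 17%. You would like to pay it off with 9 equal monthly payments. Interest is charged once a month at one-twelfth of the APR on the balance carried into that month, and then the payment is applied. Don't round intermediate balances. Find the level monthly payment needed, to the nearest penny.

£78.61

Monthly rate r = 17%/12 = 1.41667% = 0.0141667.
Level-payment amortization: P = B₀·r / (1 − (1+r)^(−n)) = 659.89·0.0141667 / (1 − 1.01417^(−9)).
Denominator 1 − (1+r)^(−9) = 0.118918646.
P = 9.34844 / 0.118918646 ≈ 78.61.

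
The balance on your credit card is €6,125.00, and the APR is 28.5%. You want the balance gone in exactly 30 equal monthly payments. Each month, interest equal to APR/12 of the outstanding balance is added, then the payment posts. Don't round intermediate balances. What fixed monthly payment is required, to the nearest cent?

€287.78

Monthly rate r = 28.5%/12 = 2.375% = 0.02375.
Level-payment amortization: P = B₀·r / (1 − (1+r)^(−n)) = 6125.00·0.02375 / (1 − 1.02375^(−30)).
Denominator 1 − (1+r)^(−30) = 0.505481484.
P = 145.469 / 0.505481484 ≈ 287.78.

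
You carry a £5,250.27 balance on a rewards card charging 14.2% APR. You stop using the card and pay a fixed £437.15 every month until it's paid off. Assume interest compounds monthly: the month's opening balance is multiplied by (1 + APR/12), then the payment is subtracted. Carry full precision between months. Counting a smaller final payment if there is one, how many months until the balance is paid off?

Monthly rate r = 14.2%/12 = 1.18333% = 0.0118333.
Recurrence: B ← B·(1+r) − £437.15.
Month 1: interest £62.13; balance after payment £4,875.25.
Month 2: interest £57.69; balance after payment £4,495.79.
Closed form: n = −ln(1 − rB₀/P)/ln(1+r) = −ln(0.85788)/ln(1.01183) ≈ 13.031, so the balance reaches zero during payment 14.

14 payments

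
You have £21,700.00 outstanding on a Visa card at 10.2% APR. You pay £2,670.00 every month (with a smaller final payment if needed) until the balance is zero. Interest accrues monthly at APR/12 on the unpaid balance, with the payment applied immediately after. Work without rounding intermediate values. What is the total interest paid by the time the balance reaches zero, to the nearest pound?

Monthly rate r = 10.2%/12 = 0.85% = 0.0085.
Payoff takes n = ⌈−ln(1 − rB₀/P)/ln(1+r)⌉ = ⌈8.457⌉ = 9 payments; the last is £1,224.19.
Total paid = 8·£2,670.00 + £1,224.19 = £22,584.19.
Total interest = total paid − principal = £22,584.19 − £21,700.00 = £884.19.

£884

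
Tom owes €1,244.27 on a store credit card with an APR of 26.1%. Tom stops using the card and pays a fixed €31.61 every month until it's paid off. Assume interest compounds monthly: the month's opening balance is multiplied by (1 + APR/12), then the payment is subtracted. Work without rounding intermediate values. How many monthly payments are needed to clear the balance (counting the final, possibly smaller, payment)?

Monthly rate r = 26.1%/12 = 2.175% = 0.02175.
Recurrence: B ← B·(1+r) − €31.61.
Month 1: interest €27.06; balance after payment €1,239.72.
Month 2: interest €26.96; balance after payment €1,235.08.
Closed form: n = −ln(1 − rB₀/P)/ln(1+r) = −ln(0.14385)/ln(1.02175) ≈ 90.114, so the balance reaches zero during payment 91.

91 payments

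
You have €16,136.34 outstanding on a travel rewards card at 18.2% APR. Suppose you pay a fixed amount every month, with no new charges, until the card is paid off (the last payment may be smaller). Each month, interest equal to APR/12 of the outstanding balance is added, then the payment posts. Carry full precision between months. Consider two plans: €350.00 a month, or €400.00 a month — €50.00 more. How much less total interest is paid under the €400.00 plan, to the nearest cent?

€2,788.59

Monthly rate r = 18.2%/12 = 1.51667% = 0.0151667.
At €350.00/mo: n = ⌈−ln(1 − rB₀/P)/ln(1+r)⌉ = 80 payments (last €285.83); total interest = total paid − €16,136.34 = €11,799.49.
At €400.00/mo: 63 payments (last €347.24); total interest €9,010.90.
Interest saved = €11,799.49 − €9,010.90 = €2,788.59.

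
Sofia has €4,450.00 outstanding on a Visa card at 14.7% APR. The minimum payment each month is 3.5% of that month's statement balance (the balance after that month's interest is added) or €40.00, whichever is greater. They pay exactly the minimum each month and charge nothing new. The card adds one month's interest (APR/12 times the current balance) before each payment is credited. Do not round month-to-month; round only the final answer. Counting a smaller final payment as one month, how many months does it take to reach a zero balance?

94 months

Monthly rate r = 14.7%/12 = 1.225% = 0.01225.
While 3.5% of the post-interest balance exceeds €40.00, each month B ← (B·(1+r))·(1 − 0.035), i.e. B shrinks by the factor (1+r)·0.965 = 0.97682.
This holds for months 1–59. Entering month 60 the balance is €1,115.45; 3.5% of the post-interest balance is now below €40.00, so the flat €40.00 minimum applies from here.
From month 60 a fixed €40.00 at rate r clears €1,115.45 in 35 more payments. Total: 59 + 35 = 94 months.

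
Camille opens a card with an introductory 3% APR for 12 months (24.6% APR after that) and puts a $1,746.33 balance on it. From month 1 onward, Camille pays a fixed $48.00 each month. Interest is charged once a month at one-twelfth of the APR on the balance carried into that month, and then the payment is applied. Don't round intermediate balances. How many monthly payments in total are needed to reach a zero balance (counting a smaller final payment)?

49 months

Promo months 1–12 at r₀ = 3%/12 = 0.0025; months 13+ at r₁ = 24.6%/12 = 0.0205.
After month 12: iterate B ← B·(1+r₀) − $48.00 for 12 months → $1,215.46.
Then at r₁ with $48.00/mo: n₂ = −ln(1 − r₁·B/P)/ln(1+r₁) ≈ 36.08 → 37 more payments.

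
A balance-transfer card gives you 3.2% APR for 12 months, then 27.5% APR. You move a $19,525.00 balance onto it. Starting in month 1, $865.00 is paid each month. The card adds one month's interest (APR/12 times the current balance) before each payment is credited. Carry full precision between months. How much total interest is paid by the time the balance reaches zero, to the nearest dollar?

$2,094

Promo months 1–12 at r₀ = 3.2%/12 = 0.00266667; months 13+ at r₁ = 27.5%/12 = 0.0229167.
After month 12: iterate B ← B·(1+r₀) − $865.00 for 12 months → $9,625.44.
Then at r₁ with $865.00/mo: n₂ = −ln(1 − r₁·B/P)/ln(1+r₁) ≈ 12.99 → 13 more payments.
Total paid = 24·$865.00 + $858.56 = $21,618.56; interest = $21,618.56 − $19,525.00 = $2,093.56.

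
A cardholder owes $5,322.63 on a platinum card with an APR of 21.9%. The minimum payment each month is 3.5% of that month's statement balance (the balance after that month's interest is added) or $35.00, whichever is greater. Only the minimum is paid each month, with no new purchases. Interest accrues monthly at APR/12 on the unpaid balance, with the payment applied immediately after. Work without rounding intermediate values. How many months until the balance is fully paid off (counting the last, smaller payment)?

Monthly rate r = 21.9%/12 = 1.825% = 0.01825.
While 3.5% of the post-interest balance exceeds $35.00, each month B ← (B·(1+r))·(1 − 0.035), i.e. B shrinks by the factor (1+r)·0.965 = 0.98261.
This holds for months 1–97. Entering month 98 the balance is $970.85; 3.5% of the post-interest balance is now below $35.00, so the flat $35.00 minimum applies from here.
From month 98 a fixed $35.00 at rate r clears $970.85 in 40 more payments. Total: 97 + 40 = 137 months.

137 months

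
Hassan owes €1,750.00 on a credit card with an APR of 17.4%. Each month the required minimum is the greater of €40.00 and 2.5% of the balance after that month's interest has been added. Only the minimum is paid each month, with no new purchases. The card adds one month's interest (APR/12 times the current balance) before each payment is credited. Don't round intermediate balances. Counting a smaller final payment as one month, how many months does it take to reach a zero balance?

69 months

Monthly rate r = 17.4%/12 = 1.45% = 0.0145.
While 2.5% of the post-interest balance exceeds €40.00, each month B ← (B·(1+r))·(1 − 0.025), i.e. B shrinks by the factor (1+r)·0.975 = 0.98914.
This holds for months 1–10. Entering month 11 the balance is €1,568.93; 2.5% of the post-interest balance is now below €40.00, so the flat €40.00 minimum applies from here.
From month 11 a fixed €40.00 at rate r clears €1,568.93 in 59 more payments. Total: 10 + 59 = 69 months.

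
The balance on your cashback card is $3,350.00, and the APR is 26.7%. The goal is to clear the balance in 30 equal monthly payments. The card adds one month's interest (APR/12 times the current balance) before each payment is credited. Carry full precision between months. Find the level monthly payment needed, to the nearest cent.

Monthly rate r = 26.7%/12 = 2.225% = 0.02225.
Level-payment amortization: P = B₀·r / (1 − (1+r)^(−n)) = 3350.00·0.02225 / (1 − 1.02225^(−30)).
Denominator 1 − (1+r)^(−30) = 0.483242935.
P = 74.5375 / 0.483242935 ≈ 154.24.

$154.24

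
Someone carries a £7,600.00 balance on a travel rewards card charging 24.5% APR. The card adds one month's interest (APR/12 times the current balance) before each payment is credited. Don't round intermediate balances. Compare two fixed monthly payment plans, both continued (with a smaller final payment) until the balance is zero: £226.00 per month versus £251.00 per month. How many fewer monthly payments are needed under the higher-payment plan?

10 fewer payments

Monthly rate r = 24.5%/12 = 2.04167% = 0.0204167.
At £226.00/mo: n = ⌈−ln(1 − rB₀/P)/ln(1+r)⌉ = 58 payments (last £91.97); total interest = total paid − £7,600.00 = £5,373.97.
At £251.00/mo: 48 payments (last £161.08); total interest £4,358.08.
Payments saved = 58 − 48 = 10.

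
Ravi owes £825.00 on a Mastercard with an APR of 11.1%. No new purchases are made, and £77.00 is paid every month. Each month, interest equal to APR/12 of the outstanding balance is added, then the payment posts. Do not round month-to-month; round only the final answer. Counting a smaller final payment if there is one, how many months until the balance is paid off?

12 payments

Monthly rate r = 11.1%/12 = 0.925% = 0.00925.
Recurrence: B ← B·(1+r) − £77.00.
Month 1: interest £7.63; balance after payment £755.63.
Month 2: interest £6.99; balance after payment £685.62.
Closed form: n = −ln(1 − rB₀/P)/ln(1+r) = −ln(0.90089)/ln(1.00925) ≈ 11.335, so the balance reaches zero during payment 12.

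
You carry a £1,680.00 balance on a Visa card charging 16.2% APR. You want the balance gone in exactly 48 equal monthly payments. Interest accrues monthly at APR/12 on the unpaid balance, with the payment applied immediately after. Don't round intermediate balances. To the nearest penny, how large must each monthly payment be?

£47.78

Monthly rate r = 16.2%/12 = 1.35% = 0.0135.
Level-payment amortization: P = B₀·r / (1 − (1+r)^(−n)) = 1680.00·0.0135 / (1 − 1.0135^(−48)).
Denominator 1 − (1+r)^(−48) = 0.474636551.
P = 22.68 / 0.474636551 ≈ 47.78.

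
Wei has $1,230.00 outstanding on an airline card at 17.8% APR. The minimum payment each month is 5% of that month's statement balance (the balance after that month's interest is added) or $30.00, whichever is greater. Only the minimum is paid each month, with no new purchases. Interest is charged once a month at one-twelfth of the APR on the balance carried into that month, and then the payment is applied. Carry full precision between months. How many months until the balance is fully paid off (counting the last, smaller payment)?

Monthly rate r = 17.8%/12 = 1.48333% = 0.0148333.
While 5% of the post-interest balance exceeds $30.00, each month B ← (B·(1+r))·(1 − 0.05), i.e. B shrinks by the factor (1+r)·0.95 = 0.96409.
This holds for months 1–21. Entering month 22 the balance is $570.68; 5% of the post-interest balance is now below $30.00, so the flat $30.00 minimum applies from here.
From month 22 a fixed $30.00 at rate r clears $570.68 in 23 more payments. Total: 21 + 23 = 44 months.

44 months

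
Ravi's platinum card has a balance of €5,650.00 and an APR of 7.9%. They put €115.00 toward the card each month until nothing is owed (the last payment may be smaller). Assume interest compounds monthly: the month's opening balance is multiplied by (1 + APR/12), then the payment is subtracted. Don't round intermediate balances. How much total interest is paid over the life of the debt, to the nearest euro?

Monthly rate r = 7.9%/12 = 0.658333% = 0.00658333.
Payoff takes n = ⌈−ln(1 − rB₀/P)/ln(1+r)⌉ = ⌈59.548⌉ = 60 payments; the last is €63.07.
Total paid = 59·€115.00 + €63.07 = €6,848.07.
Total interest = total paid − principal = €6,848.07 − €5,650.00 = €1,198.07.

€1,198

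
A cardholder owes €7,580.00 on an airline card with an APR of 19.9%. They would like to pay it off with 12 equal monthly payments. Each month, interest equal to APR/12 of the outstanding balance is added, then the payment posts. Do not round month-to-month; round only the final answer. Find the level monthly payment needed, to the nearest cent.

Monthly rate r = 19.9%/12 = 1.65833% = 0.0165833.
Level-payment amortization: P = B₀·r / (1 − (1+r)^(−n)) = 7580.00·0.0165833 / (1 − 1.01658^(−12)).
Denominator 1 − (1+r)^(−12) = 0.17911149.
P = 125.702 / 0.17911149 ≈ 701.81.

€701.81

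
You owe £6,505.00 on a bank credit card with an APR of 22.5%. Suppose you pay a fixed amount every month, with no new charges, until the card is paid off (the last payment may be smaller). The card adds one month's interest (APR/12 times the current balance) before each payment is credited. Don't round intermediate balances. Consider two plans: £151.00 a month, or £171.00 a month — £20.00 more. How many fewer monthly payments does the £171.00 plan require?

21 fewer payments

Monthly rate r = 22.5%/12 = 1.875% = 0.01875.
At £151.00/mo: n = ⌈−ln(1 − rB₀/P)/ln(1+r)⌉ = 89 payments (last £115.56); total interest = total paid − £6,505.00 = £6,898.56.
At £171.00/mo: 68 payments (last £42.53); total interest £4,994.53.
Payments saved = 89 − 68 = 21.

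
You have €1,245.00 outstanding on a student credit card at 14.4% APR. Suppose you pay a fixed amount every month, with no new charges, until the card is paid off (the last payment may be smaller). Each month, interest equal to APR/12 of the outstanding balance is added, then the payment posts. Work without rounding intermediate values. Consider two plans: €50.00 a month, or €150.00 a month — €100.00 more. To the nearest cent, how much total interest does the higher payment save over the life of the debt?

€168.47

Monthly rate r = 14.4%/12 = 1.2% = 0.012.
At €50.00/mo: n = ⌈−ln(1 − rB₀/P)/ln(1+r)⌉ = 30 payments (last €37.92); total interest = total paid − €1,245.00 = €242.92.
At €150.00/mo: 9 payments (last €119.45); total interest €74.45.
Interest saved = €242.92 − €74.45 = €168.47.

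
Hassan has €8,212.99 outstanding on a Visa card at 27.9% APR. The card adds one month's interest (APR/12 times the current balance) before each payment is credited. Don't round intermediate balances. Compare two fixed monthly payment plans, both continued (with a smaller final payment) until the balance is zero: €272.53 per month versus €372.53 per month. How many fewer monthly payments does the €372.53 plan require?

Monthly rate r = 27.9%/12 = 2.325% = 0.02325.
At €272.53/mo: n = ⌈−ln(1 − rB₀/P)/ln(1+r)⌉ = 53 payments (last €131.57); total interest = total paid − €8,212.99 = €6,090.14.
At €372.53/mo: 32 payments (last €100.25); total interest €3,435.69.
Payments saved = 53 − 32 = 21.

21 fewer payments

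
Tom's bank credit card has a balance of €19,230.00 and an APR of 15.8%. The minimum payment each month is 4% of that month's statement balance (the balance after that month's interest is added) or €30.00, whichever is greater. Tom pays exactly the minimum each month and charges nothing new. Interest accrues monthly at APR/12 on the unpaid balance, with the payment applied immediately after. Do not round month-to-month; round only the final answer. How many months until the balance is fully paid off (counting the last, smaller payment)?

Monthly rate r = 15.8%/12 = 1.31667% = 0.0131667.
While 4% of the post-interest balance exceeds €30.00, each month B ← (B·(1+r))·(1 − 0.04), i.e. B shrinks by the factor (1+r)·0.96 = 0.97264.
This holds for months 1–118. Entering month 119 the balance is €728.33; 4% of the post-interest balance is now below €30.00, so the flat €30.00 minimum applies from here.
From month 119 a fixed €30.00 at rate r clears €728.33 in 30 more payments. Total: 118 + 30 = 148 months.

148 months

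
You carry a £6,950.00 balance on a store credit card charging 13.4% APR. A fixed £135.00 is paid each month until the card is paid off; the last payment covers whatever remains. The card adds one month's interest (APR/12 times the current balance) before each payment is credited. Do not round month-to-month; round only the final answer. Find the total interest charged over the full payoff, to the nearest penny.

Monthly rate r = 13.4%/12 = 1.11667% = 0.0111667.
Payoff takes n = ⌈−ln(1 − rB₀/P)/ln(1+r)⌉ = ⌈77.028⌉ = 78 payments; the last is £3.76.
Total paid = 77·£135.00 + £3.76 = £10,398.76.
Total interest = total paid − principal = £10,398.76 − £6,950.00 = £3,448.76.

£3,448.76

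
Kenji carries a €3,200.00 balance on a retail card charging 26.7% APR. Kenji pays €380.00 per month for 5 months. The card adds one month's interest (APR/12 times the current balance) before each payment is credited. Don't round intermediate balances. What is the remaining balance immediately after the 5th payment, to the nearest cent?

€1,585.75

Monthly rate r = 26.7%/12 = 2.225% = 0.02225.
Each month: B ← B·(1+r) − €380.00.
Month 1: interest €71.20; balance after payment €2,891.20.
Month 2: interest €64.33; balance after payment €2,575.53.
Month 3: interest €57.31; balance after payment €2,252.83.
Month 4: interest €50.13; balance after payment €1,922.96.
Month 5: interest €42.79; balance after payment €1,585.75.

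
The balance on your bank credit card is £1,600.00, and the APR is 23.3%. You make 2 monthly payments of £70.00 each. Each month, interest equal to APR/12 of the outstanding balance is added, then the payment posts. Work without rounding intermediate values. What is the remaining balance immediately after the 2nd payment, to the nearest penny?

Monthly rate r = 23.3%/12 = 1.94167% = 0.0194167.
Each month: B ← B·(1+r) − £70.00.
Month 1: interest £31.07; balance after payment £1,561.07.
Month 2: interest £30.31; balance after payment £1,521.38.

£1,521.38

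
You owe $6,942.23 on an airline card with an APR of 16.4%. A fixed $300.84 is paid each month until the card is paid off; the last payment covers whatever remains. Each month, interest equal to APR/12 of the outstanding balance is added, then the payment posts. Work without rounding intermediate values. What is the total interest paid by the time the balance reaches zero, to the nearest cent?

Monthly rate r = 16.4%/12 = 1.36667% = 0.0136667.
Payoff takes n = ⌈−ln(1 − rB₀/P)/ln(1+r)⌉ = ⌈27.912⌉ = 28 payments; the last is $274.57.
Total paid = 27·$300.84 + $274.57 = $8,397.25.
Total interest = total paid − principal = $8,397.25 − $6,942.23 = $1,455.02.

$1,455.02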